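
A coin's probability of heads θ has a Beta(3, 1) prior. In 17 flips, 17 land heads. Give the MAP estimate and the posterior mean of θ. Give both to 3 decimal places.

MAP estimate = 1.000, posterior mean = 0.952

Posterior: Beta(3+17, 1+0) = Beta(20, 1).
Since β = 1 ≤ 1 and α > 1, the Beta density is monotone increasing on [0,1]; the mode is at 1.
Mean = 20/(20+1) = 0.952.
The mean is pulled below the mode by the posterior's left skew.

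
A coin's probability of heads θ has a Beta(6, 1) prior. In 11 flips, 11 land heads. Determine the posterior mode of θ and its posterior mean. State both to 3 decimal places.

Posterior: Beta(6+11, 1+0) = Beta(17, 1).
Since β = 1 ≤ 1 and α > 1, the Beta density is monotone increasing on [0,1]; the mode is at 1.
Mean = 17/(17+1) = 0.944.

θ_MAP = 1.000, E[θ|data] = 0.944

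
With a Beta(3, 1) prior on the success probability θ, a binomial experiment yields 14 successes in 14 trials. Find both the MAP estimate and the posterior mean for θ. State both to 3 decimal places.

MAP = 1.000; posterior mean = 0.944

Posterior: Beta(3+14, 1+0) = Beta(17, 1).
Since β = 1 ≤ 1 and α > 1, the Beta density is monotone increasing on [0,1]; the mode is at 1.
Mean = 17/(17+1) = 0.944.
The posterior is left-skewed, so the mode exceeds the mean.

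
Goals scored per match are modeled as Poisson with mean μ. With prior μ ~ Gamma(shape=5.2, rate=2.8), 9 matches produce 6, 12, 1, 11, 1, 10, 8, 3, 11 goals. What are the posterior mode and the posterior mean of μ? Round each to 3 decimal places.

MAP = 5.695; posterior mean = 5.780

Σ counts = 63. Posterior: Gamma(shape = 5.2+63 = 68.2, rate = 2.8+9 = 11.8).
Mode = (α−1)/β = 67.2/11.8 = 5.695.
Mean = α/β = 68.2/11.8 = 5.780.
Right-skewed posterior ⇒ mode < mean.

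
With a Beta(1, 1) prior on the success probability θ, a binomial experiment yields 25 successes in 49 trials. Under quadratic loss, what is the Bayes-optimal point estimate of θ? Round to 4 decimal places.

Posterior: Beta(1+25, 1+24) = Beta(26, 25).
Mode = (26−1)/(26+25−2) = 25/49 = 0.5102.
Mean = 26/(26+25) = 26/51 = 0.5098.
Quadratic loss ⇒ the optimal estimator is the posterior mean.

0.5098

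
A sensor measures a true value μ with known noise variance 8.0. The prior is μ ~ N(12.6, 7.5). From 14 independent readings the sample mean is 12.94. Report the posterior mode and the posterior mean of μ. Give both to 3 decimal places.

Posterior for μ is Normal. Precision-weighted mean: (1/7.5·12.6 + 14/8.0·12.94) / (1/7.5 + 14/8.0) = 12.916.
A Normal posterior is symmetric, so mode = mean.

MAP = 12.916, posterior mean = 12.916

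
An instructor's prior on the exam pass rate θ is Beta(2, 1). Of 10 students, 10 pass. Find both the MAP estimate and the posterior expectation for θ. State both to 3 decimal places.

θ_MAP = 1.000, E[θ|data] = 0.923

Posterior: Beta(2+10, 1+0) = Beta(12, 1).
Since β = 1 ≤ 1 and α > 1, the Beta density is monotone increasing on [0,1]; the mode is at 1.
Mean = 12/(12+1) = 0.923.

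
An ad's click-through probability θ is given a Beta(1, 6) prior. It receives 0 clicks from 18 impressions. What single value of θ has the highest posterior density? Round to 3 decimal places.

Posterior: Beta(1+0, 6+18) = Beta(1, 24).
Since α = 1 ≤ 1 and β > 1, the Beta density is monotone decreasing on [0,1]; the mode is at 0.
Mean = 1/(1+24) = 0.040.
This is the posterior mode — the MAP estimate.

0.000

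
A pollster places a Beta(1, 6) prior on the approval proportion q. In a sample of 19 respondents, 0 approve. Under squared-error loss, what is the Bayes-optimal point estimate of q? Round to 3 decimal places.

Posterior: Beta(1+0, 6+19) = Beta(1, 25).
Since α = 1 ≤ 1 and β > 1, the Beta density is monotone decreasing on [0,1]; the mode is at 0.
Mean = 1/(1+25) = 0.038.
Squared-error loss ⇒ the optimal estimator is the posterior mean.

0.038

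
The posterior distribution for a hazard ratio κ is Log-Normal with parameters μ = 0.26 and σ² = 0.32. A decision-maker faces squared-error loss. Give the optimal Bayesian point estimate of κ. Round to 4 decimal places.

1.5220

Mode = exp(μ − σ²) = exp(-0.06) = 0.9418.
Mean = exp(μ + σ²/2) = exp(0.420) = 1.5220.
Squared-error loss ⇒ the optimal estimator is the posterior mean.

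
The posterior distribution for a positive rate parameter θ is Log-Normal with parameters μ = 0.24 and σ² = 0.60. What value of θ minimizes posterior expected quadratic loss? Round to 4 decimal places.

1.7160

Mode = exp(μ − σ²) = exp(-0.36) = 0.6977.
Mean = exp(μ + σ²/2) = exp(0.540) = 1.7160.
Quadratic loss ⇒ the optimal estimator is the posterior mean.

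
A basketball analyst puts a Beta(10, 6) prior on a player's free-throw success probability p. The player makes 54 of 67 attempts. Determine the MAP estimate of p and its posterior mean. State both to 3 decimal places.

Posterior: Beta(10+54, 6+13) = Beta(64, 19).
Mode = (64−1)/(64+19−2) = 63/81 = 0.778.
Mean = 64/(64+19) = 64/83 = 0.771.

MAP = 0.778; posterior mean = 0.771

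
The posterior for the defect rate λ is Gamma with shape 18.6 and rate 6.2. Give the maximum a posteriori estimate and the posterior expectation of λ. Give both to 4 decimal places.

MAP = 2.8387, posterior mean = 3.0000

Mode = (α−1)/β = 17.6/6.2 = 2.8387.
Mean = α/β = 18.6/6.2 = 3.0000.
The posterior is right-skewed, so the mean exceeds the mode.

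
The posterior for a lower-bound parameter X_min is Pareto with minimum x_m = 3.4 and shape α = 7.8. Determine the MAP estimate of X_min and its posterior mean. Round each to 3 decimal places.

MAP = 3.400, posterior mean = 3.900

The Pareto density is strictly decreasing on [x_m, ∞), so the mode is x_m = 3.400.
Mean = α·x_m/(α−1) = 7.8·3.4/6.8 = 3.900.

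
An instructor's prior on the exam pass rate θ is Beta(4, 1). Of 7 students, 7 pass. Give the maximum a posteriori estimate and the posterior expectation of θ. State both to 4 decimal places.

Posterior: Beta(4+7, 1+0) = Beta(11, 1).
Since β = 1 ≤ 1 and α > 1, the Beta density is monotone increasing on [0,1]; the mode is at 1.
Mean = 11/(11+1) = 0.9167.
The posterior is left-skewed, so the mode exceeds the mean.

maximum a posteriori estimate = 1.0000, posterior expectation = 0.9167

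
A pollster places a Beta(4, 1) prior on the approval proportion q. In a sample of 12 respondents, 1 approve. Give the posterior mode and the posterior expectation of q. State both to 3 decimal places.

Posterior: Beta(4+1, 1+11) = Beta(5, 12).
Mode = (5−1)/(5+12−2) = 4/15 = 0.267.
Mean = 5/(5+12) = 5/17 = 0.294.

MAP: 0.267. Posterior mean: 0.294.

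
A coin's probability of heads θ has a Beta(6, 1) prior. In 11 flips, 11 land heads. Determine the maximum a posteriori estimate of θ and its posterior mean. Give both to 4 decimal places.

Posterior: Beta(6+11, 1+0) = Beta(17, 1).
Since β = 1 ≤ 1 and α > 1, the Beta density is monotone increasing on [0,1]; the mode is at 1.
Mean = 17/(17+1) = 0.9444.
Mode > mean: the posterior has a left tail.

MAP = 1.0000, posterior mean = 0.9444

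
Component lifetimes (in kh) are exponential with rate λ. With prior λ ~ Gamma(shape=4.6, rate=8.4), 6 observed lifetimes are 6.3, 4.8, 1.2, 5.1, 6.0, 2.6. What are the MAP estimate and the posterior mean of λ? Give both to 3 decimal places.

Σ times = 26.0. Posterior: Gamma(shape = 4.6+6 = 10.6, rate = 8.4+26.0 = 34.4).
Mode = (α−1)/β = 9.6/34.4 = 0.279.
Mean = α/β = 10.6/34.4 = 0.308.
Mean > mode: the posterior has a right tail.

MAP estimate = 0.279, posterior mean = 0.308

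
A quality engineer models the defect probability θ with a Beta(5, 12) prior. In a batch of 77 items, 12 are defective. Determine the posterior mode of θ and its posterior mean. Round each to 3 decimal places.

Posterior: Beta(5+12, 12+65) = Beta(17, 77).
Mode = (17−1)/(17+77−2) = 16/92 = 0.174.
Mean = 17/(17+77) = 17/94 = 0.181.

MAP = 0.174, posterior mean = 0.181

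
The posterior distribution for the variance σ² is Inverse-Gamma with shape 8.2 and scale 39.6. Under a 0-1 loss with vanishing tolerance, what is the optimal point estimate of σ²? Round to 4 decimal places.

Mode = β/(α+1) = 39.6/9.2 = 4.3043.
Mean = β/(α−1) = 39.6/7.2 = 5.5000.
This is the posterior mode — the MAP estimate.

4.3043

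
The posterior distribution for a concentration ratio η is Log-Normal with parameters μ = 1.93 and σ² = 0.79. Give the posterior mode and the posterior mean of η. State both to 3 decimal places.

η_MAP = 3.127, E[η|data] = 10.227

Mode = exp(μ − σ²) = exp(1.14) = 3.127.
Mean = exp(μ + σ²/2) = exp(2.325) = 10.227.
Mean > mode: the posterior has a right tail.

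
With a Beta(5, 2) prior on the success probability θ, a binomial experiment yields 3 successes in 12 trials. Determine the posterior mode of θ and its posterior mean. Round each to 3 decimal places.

MAP = 0.412; posterior mean = 0.421

Posterior: Beta(5+3, 2+9) = Beta(8, 11).
Mode = (8−1)/(8+11−2) = 7/17 = 0.412.
Mean = 8/(8+11) = 8/19 = 0.421.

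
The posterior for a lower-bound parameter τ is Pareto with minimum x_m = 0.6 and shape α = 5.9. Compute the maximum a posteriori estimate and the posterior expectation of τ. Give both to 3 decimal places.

The Pareto density is strictly decreasing on [x_m, ∞), so the mode is x_m = 0.600.
Mean = α·x_m/(α−1) = 5.9·0.6/4.9 = 0.722.
The posterior is right-skewed, so the mean exceeds the mode.

MAP = 0.600, posterior mean = 0.722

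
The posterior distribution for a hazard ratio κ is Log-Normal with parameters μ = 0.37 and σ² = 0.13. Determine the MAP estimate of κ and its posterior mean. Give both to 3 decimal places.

MAP: 1.271. Posterior mean: 1.545.

Mode = exp(μ − σ²) = exp(0.24) = 1.271.
Mean = exp(μ + σ²/2) = exp(0.435) = 1.545.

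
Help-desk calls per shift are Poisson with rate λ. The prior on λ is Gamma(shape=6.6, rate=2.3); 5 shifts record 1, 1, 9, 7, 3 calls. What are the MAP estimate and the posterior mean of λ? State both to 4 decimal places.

MAP estimate = 3.6438, posterior mean = 3.7808

Σ counts = 21. Posterior: Gamma(shape = 6.6+21 = 27.6, rate = 2.3+5 = 7.3).
Mode = (α−1)/β = 26.6/7.3 = 3.6438.
Mean = α/β = 27.6/7.3 = 3.7808.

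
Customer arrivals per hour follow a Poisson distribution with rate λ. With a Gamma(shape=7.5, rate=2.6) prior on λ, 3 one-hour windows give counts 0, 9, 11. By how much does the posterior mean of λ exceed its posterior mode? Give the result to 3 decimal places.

0.179

Σ counts = 20. Posterior: Gamma(shape = 7.5+20 = 27.5, rate = 2.6+3 = 5.6).
Mode = (α−1)/β = 26.5/5.6 = 4.732.
Mean = α/β = 27.5/5.6 = 4.911.
Difference = 4.911 − 4.732 = 0.179.
Right-skewed posterior ⇒ mode < mean.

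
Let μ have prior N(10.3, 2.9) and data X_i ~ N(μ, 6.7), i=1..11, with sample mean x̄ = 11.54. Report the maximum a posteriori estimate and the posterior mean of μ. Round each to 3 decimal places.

Posterior for μ is Normal. Precision-weighted mean: (1/2.9·10.3 + 11/6.7·11.54) / (1/2.9 + 11/6.7) = 11.325.
A Normal posterior is symmetric, so mode = mean.

μ_MAP = 11.325, E[μ|data] = 11.325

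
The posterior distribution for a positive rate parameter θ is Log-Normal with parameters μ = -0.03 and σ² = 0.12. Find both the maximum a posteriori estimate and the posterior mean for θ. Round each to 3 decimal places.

Mode = exp(μ − σ²) = exp(-0.15) = 0.861.
Mean = exp(μ + σ²/2) = exp(0.030) = 1.030.

MAP: 0.861. Posterior mean: 1.030.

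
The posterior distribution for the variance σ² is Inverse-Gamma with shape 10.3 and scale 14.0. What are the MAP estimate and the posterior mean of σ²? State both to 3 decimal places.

Mode = β/(α+1) = 14.0/11.3 = 1.239.
Mean = β/(α−1) = 14.0/9.3 = 1.505.
The mean is pulled above the mode by the posterior's right skew.

MAP = 1.239, posterior mean = 1.505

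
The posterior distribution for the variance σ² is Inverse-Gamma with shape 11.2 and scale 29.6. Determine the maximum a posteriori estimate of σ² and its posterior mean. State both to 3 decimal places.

MAP: 2.426. Posterior mean: 2.902.

Mode = β/(α+1) = 29.6/12.2 = 2.426.
Mean = β/(α−1) = 29.6/10.2 = 2.902.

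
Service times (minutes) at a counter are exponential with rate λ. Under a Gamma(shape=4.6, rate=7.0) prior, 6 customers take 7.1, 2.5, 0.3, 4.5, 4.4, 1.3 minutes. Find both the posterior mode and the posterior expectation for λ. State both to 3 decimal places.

Σ times = 20.1. Posterior: Gamma(shape = 4.6+6 = 10.6, rate = 7.0+20.1 = 27.1).
Mode = (α−1)/β = 9.6/27.1 = 0.354.
Mean = α/β = 10.6/27.1 = 0.391.

posterior mode = 0.354, posterior expectation = 0.391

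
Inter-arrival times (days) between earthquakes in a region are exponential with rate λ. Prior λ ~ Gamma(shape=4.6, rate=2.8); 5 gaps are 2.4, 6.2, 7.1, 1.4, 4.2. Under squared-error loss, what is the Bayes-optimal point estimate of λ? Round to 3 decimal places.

0.398

Σ times = 21.3. Posterior: Gamma(shape = 4.6+5 = 9.6, rate = 2.8+21.3 = 24.1).
Mode = (α−1)/β = 8.6/24.1 = 0.357.
Mean = α/β = 9.6/24.1 = 0.398.
Squared-error loss ⇒ the optimal estimator is the posterior mean.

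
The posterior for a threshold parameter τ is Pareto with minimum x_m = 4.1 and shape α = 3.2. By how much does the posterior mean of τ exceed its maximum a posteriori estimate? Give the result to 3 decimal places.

1.864

The Pareto density is strictly decreasing on [x_m, ∞), so the mode is x_m = 4.100.
Mean = α·x_m/(α−1) = 3.2·4.1/2.2 = 5.964.
Difference = 5.964 − 4.100 = 1.864.
The posterior is right-skewed, so the mean exceeds the mode.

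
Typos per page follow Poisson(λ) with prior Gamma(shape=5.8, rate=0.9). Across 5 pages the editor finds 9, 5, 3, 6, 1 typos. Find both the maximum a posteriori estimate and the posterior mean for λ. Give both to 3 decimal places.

maximum a posteriori estimate = 4.881, posterior mean = 5.051

Σ counts = 24. Posterior: Gamma(shape = 5.8+24 = 29.8, rate = 0.9+5 = 5.9).
Mode = (α−1)/β = 28.8/5.9 = 4.881.
Mean = α/β = 29.8/5.9 = 5.051.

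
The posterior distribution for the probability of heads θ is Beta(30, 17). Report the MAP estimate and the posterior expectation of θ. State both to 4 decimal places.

MAP = 0.6444, posterior mean = 0.6383

Mode = (30−1)/(30+17−2) = 29/45 = 0.6444.
Mean = 30/(30+17) = 30/47 = 0.6383.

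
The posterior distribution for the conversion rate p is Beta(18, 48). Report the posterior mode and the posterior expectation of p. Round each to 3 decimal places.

Mode = (18−1)/(18+48−2) = 17/64 = 0.266.
Mean = 18/(18+48) = 18/66 = 0.273.

posterior mode = 0.266, posterior expectation = 0.273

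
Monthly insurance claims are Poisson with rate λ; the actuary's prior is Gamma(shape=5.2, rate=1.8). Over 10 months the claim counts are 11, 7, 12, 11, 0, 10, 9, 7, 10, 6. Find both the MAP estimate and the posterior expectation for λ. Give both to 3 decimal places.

MAP: 7.390. Posterior mean: 7.475.

Σ counts = 83. Posterior: Gamma(shape = 5.2+83 = 88.2, rate = 1.8+10 = 11.8).
Mode = (α−1)/β = 87.2/11.8 = 7.390.
Mean = α/β = 88.2/11.8 = 7.475.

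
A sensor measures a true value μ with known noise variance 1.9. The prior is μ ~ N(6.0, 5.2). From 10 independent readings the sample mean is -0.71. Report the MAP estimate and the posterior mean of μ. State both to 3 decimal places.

Posterior for μ is Normal. Precision-weighted mean: (1/5.2·6.0 + 10/1.9·-0.71) / (1/5.2 + 10/1.9) = -0.473.
A Normal posterior is symmetric, so mode = mean.

MAP estimate = -0.473, posterior mean = -0.473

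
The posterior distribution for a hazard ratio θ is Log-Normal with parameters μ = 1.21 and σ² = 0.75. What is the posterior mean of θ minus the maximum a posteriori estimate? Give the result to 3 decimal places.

Mode = exp(μ − σ²) = exp(0.46) = 1.584.
Mean = exp(μ + σ²/2) = exp(1.585) = 4.879.
Difference = 4.879 − 1.584 = 3.295.

3.295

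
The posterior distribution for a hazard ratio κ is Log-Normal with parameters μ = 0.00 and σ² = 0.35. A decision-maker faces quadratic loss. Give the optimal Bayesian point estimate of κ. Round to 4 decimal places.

1.1912

Mode = exp(μ − σ²) = exp(-0.35) = 0.7047.
Mean = exp(μ + σ²/2) = exp(0.175) = 1.1912.
Quadratic loss ⇒ the optimal estimator is the posterior mean.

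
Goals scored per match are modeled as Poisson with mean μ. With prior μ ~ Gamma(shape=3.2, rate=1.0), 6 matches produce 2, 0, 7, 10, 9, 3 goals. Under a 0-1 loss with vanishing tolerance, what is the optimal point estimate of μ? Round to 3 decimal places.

4.743

Σ counts = 31. Posterior: Gamma(shape = 3.2+31 = 34.2, rate = 1.0+6 = 7.0).
Mode = (α−1)/β = 33.2/7.0 = 4.743.
Mean = α/β = 34.2/7.0 = 4.886.
This is the posterior mode — the MAP estimate.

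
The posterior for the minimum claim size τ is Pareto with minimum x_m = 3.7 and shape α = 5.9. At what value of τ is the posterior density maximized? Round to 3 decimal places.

3.700

The Pareto density is strictly decreasing on [x_m, ∞), so the mode is x_m = 3.700.
Mean = α·x_m/(α−1) = 5.9·3.7/4.9 = 4.455.
This is the posterior mode — the MAP estimate.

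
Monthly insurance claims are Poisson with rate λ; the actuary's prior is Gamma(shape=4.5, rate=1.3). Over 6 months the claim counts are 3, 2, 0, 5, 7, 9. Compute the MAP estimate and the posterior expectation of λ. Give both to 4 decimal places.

MAP: 4.0411. Posterior mean: 4.1781.

Σ counts = 26. Posterior: Gamma(shape = 4.5+26 = 30.5, rate = 1.3+6 = 7.3).
Mode = (α−1)/β = 29.5/7.3 = 4.0411.
Mean = α/β = 30.5/7.3 = 4.1781.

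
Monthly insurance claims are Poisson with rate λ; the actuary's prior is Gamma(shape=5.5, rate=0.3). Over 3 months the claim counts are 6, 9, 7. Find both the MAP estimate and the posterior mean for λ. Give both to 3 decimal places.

MAP: 8.030. Posterior mean: 8.333.

Σ counts = 22. Posterior: Gamma(shape = 5.5+22 = 27.5, rate = 0.3+3 = 3.3).
Mode = (α−1)/β = 26.5/3.3 = 8.030.
Mean = α/β = 27.5/3.3 = 8.333.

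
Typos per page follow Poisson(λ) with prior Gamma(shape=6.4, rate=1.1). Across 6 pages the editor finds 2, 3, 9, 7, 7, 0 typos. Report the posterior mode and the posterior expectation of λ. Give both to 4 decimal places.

MAP: 4.7042. Posterior mean: 4.8451.

Σ counts = 28. Posterior: Gamma(shape = 6.4+28 = 34.4, rate = 1.1+6 = 7.1).
Mode = (α−1)/β = 33.4/7.1 = 4.7042.
Mean = α/β = 34.4/7.1 = 4.8451.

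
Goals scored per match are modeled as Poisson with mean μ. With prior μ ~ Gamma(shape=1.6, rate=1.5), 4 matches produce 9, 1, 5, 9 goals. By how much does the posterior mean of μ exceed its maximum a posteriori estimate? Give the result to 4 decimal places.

Σ counts = 24. Posterior: Gamma(shape = 1.6+24 = 25.6, rate = 1.5+4 = 5.5).
Mode = (α−1)/β = 24.6/5.5 = 4.4727.
Mean = α/β = 25.6/5.5 = 4.6545.
Difference = 4.6545 − 4.4727 = 0.1818.

0.1818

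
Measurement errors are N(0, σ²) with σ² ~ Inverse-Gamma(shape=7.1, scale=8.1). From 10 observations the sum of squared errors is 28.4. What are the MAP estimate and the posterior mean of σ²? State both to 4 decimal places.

σ²_MAP = 1.7023, E[σ²|data] = 2.0090

Posterior: Inverse-Gamma(shape = 7.1+10/2 = 12.1, scale = 8.1+28.4/2 = 22.3).
Mode = β/(α+1) = 22.3/13.1 = 1.7023.
Mean = β/(α−1) = 22.3/11.1 = 2.0090.
The posterior is right-skewed, so the mean exceeds the mode.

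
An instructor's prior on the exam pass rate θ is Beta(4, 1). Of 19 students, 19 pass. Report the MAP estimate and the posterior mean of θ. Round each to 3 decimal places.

Posterior: Beta(4+19, 1+0) = Beta(23, 1).
Since β = 1 ≤ 1 and α > 1, the Beta density is monotone increasing on [0,1]; the mode is at 1.
Mean = 23/(23+1) = 0.958.

MAP estimate = 1.000, posterior mean = 0.958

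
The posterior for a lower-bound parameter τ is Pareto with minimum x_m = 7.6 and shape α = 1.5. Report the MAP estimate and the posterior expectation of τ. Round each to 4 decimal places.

The Pareto density is strictly decreasing on [x_m, ∞), so the mode is x_m = 7.6000.
Mean = α·x_m/(α−1) = 1.5·7.6/0.5 = 22.8000.
The mean is pulled above the mode by the posterior's right skew.

MAP: 7.6000. Posterior mean: 22.8000.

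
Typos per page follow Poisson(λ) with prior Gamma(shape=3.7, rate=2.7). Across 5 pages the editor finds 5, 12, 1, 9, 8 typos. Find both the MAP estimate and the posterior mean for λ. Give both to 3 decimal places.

Σ counts = 35. Posterior: Gamma(shape = 3.7+35 = 38.7, rate = 2.7+5 = 7.7).
Mode = (α−1)/β = 37.7/7.7 = 4.896.
Mean = α/β = 38.7/7.7 = 5.026.
The posterior is right-skewed, so the mean exceeds the mode.

MAP = 4.896, posterior mean = 5.026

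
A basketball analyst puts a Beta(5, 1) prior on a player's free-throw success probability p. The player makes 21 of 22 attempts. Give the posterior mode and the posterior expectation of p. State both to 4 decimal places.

Posterior: Beta(5+21, 1+1) = Beta(26, 2).
Mode = (26−1)/(26+2−2) = 25/26 = 0.9615.
Mean = 26/(26+2) = 26/28 = 0.9286.
The mean is pulled below the mode by the posterior's left skew.

posterior mode = 0.9615, posterior expectation = 0.9286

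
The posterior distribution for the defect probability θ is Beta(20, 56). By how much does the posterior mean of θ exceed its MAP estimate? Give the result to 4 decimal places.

0.0064

Mode = (20−1)/(20+56−2) = 19/74 = 0.2568.
Mean = 20/(20+56) = 20/76 = 0.2632.
Difference = 0.2632 − 0.2568 = 0.0064.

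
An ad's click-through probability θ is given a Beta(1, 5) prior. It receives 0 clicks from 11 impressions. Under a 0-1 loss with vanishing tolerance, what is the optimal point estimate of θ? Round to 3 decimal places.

0.000

Posterior: Beta(1+0, 5+11) = Beta(1, 16).
Since α = 1 ≤ 1 and β > 1, the Beta density is monotone decreasing on [0,1]; the mode is at 0.
Mean = 1/(1+16) = 0.059.
This is the posterior mode — the MAP estimate.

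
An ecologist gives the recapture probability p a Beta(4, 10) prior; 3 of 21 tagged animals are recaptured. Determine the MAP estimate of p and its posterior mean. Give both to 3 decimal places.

Posterior: Beta(4+3, 10+18) = Beta(7, 28).
Mode = (7−1)/(7+28−2) = 6/33 = 0.182.
Mean = 7/(7+28) = 7/35 = 0.200.

p_MAP = 0.182, E[p|data] = 0.200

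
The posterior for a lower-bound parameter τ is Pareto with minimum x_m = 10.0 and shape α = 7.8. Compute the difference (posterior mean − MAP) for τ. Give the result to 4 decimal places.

The Pareto density is strictly decreasing on [x_m, ∞), so the mode is x_m = 10.0000.
Mean = α·x_m/(α−1) = 7.8·10.0/6.8 = 11.4706.
Difference = 11.4706 − 10.0000 = 1.4706.

1.4706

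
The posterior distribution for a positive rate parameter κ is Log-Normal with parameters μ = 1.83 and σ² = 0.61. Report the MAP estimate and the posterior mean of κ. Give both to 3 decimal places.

MAP = 3.387, posterior mean = 8.457

Mode = exp(μ − σ²) = exp(1.22) = 3.387.
Mean = exp(μ + σ²/2) = exp(2.135) = 8.457.
The mean is pulled above the mode by the posterior's right skew.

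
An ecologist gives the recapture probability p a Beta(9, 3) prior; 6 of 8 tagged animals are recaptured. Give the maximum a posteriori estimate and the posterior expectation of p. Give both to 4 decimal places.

MAP: 0.7778. Posterior mean: 0.7500.

Posterior: Beta(9+6, 3+2) = Beta(15, 5).
Mode = (15−1)/(15+5−2) = 14/18 = 0.7778.
Mean = 15/(15+5) = 15/20 = 0.7500.
Mode > mean: the posterior has a left tail.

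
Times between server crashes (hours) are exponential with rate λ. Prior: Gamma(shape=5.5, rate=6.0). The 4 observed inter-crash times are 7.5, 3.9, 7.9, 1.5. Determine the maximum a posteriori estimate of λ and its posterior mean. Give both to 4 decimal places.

MAP = 0.3172, posterior mean = 0.3545

Σ times = 20.8. Posterior: Gamma(shape = 5.5+4 = 9.5, rate = 6.0+20.8 = 26.8).
Mode = (α−1)/β = 8.5/26.8 = 0.3172.
Mean = α/β = 9.5/26.8 = 0.3545.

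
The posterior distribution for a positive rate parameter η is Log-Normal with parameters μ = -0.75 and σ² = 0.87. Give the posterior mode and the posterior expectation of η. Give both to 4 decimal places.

MAP = 0.1979, posterior mean = 0.7298

Mode = exp(μ − σ²) = exp(-1.62) = 0.1979.
Mean = exp(μ + σ²/2) = exp(-0.315) = 0.7298.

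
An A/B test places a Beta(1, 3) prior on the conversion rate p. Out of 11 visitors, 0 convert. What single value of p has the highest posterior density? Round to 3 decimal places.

0.000

Posterior: Beta(1+0, 3+11) = Beta(1, 14).
Since α = 1 ≤ 1 and β > 1, the Beta density is monotone decreasing on [0,1]; the mode is at 0.
Mean = 1/(1+14) = 0.067.
This is the posterior mode — the MAP estimate.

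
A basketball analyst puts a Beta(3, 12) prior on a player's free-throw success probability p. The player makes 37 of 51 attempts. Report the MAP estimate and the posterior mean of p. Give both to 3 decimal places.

Posterior: Beta(3+37, 12+14) = Beta(40, 26).
Mode = (40−1)/(40+26−2) = 39/64 = 0.609.
Mean = 40/(40+26) = 40/66 = 0.606.

MAP = 0.609, posterior mean = 0.606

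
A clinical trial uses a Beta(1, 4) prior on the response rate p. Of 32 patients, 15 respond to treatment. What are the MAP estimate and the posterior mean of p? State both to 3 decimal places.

Posterior: Beta(1+15, 4+17) = Beta(16, 21).
Mode = (16−1)/(16+21−2) = 15/35 = 0.429.
Mean = 16/(16+21) = 16/37 = 0.432.

MAP = 0.429; posterior mean = 0.432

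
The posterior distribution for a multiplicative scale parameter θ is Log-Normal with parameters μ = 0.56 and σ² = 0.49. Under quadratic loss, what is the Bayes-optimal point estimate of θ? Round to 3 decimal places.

Mode = exp(μ − σ²) = exp(0.07) = 1.073.
Mean = exp(μ + σ²/2) = exp(0.805) = 2.237.
Quadratic loss ⇒ the optimal estimator is the posterior mean.

2.237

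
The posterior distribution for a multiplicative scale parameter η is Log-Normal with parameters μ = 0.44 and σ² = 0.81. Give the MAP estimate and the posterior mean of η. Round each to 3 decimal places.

MAP estimate = 0.691, posterior mean = 2.328

Mode = exp(μ − σ²) = exp(-0.37) = 0.691.
Mean = exp(μ + σ²/2) = exp(0.845) = 2.328.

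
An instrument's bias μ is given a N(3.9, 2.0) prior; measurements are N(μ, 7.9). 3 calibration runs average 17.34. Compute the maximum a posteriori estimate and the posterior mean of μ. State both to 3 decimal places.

MAP = 9.701; posterior mean = 9.701

Posterior for μ is Normal. Precision-weighted mean: (1/2.0·3.9 + 3/7.9·17.34) / (1/2.0 + 3/7.9) = 9.701.
A Normal posterior is symmetric, so mode = mean.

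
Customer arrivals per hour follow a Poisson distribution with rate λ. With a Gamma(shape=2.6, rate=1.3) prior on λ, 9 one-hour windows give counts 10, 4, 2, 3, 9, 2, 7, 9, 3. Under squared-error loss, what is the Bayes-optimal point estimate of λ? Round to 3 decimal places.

Σ counts = 49. Posterior: Gamma(shape = 2.6+49 = 51.6, rate = 1.3+9 = 10.3).
Mode = (α−1)/β = 50.6/10.3 = 4.913.
Mean = α/β = 51.6/10.3 = 5.010.
Squared-error loss ⇒ the optimal estimator is the posterior mean.

5.010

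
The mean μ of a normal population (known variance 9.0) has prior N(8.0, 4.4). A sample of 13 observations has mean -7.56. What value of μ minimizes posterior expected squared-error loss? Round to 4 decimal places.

-5.4446

Posterior for μ is Normal. Precision-weighted mean: (1/4.4·8.0 + 13/9.0·-7.56) / (1/4.4 + 13/9.0) = -5.4446.
A Normal posterior is symmetric, so mode = mean.
Squared-error loss ⇒ the optimal estimator is the posterior mean.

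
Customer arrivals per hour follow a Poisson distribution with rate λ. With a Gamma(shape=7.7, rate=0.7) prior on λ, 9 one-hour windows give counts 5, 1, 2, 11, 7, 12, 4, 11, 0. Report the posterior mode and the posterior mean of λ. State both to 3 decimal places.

Σ counts = 53. Posterior: Gamma(shape = 7.7+53 = 60.7, rate = 0.7+9 = 9.7).
Mode = (α−1)/β = 59.7/9.7 = 6.155.
Mean = α/β = 60.7/9.7 = 6.258.
Mean > mode: the posterior has a right tail.

MAP = 6.155; posterior mean = 6.258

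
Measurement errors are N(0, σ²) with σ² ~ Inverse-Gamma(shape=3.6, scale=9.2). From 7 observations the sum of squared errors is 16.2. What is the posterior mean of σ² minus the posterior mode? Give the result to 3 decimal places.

0.700

Posterior: Inverse-Gamma(shape = 3.6+7/2 = 7.1, scale = 9.2+16.2/2 = 17.3).
Mode = β/(α+1) = 17.3/8.1 = 2.136.
Mean = β/(α−1) = 17.3/6.1 = 2.836.
Difference = 2.836 − 2.136 = 0.700.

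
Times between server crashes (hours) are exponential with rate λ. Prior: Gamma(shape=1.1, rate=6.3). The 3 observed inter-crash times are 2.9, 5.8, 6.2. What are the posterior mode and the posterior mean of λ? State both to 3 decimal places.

Σ times = 14.9. Posterior: Gamma(shape = 1.1+3 = 4.1, rate = 6.3+14.9 = 21.2).
Mode = (α−1)/β = 3.1/21.2 = 0.146.
Mean = α/β = 4.1/21.2 = 0.193.

posterior mode = 0.146, posterior mean = 0.193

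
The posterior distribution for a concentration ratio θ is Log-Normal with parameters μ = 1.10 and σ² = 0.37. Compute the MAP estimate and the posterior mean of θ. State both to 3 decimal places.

Mode = exp(μ − σ²) = exp(0.73) = 2.075.
Mean = exp(μ + σ²/2) = exp(1.285) = 3.615.

MAP: 2.075. Posterior mean: 3.615.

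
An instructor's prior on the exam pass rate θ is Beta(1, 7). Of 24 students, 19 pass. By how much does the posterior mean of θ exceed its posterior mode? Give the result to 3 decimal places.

Posterior: Beta(1+19, 7+5) = Beta(20, 12).
Mode = (20−1)/(20+12−2) = 19/30 = 0.633.
Mean = 20/(20+12) = 20/32 = 0.625.
Difference = 0.625 − 0.633 = -0.008.
The posterior is left-skewed, so the mode exceeds the mean.

-0.008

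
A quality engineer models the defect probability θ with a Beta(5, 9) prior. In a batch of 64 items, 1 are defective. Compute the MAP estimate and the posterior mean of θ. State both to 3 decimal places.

Posterior: Beta(5+1, 9+63) = Beta(6, 72).
Mode = (6−1)/(6+72−2) = 5/76 = 0.066.
Mean = 6/(6+72) = 6/78 = 0.077.
The posterior is right-skewed, so the mean exceeds the mode.

MAP estimate = 0.066, posterior mean = 0.077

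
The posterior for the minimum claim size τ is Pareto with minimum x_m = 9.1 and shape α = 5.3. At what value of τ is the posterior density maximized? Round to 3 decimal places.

9.100

The Pareto density is strictly decreasing on [x_m, ∞), so the mode is x_m = 9.100.
Mean = α·x_m/(α−1) = 5.3·9.1/4.3 = 11.216.
This is the posterior mode — the MAP estimate.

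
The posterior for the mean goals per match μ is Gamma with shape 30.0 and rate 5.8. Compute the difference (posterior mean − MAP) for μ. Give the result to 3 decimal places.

Mode = (α−1)/β = 29.0/5.8 = 5.000.
Mean = α/β = 30.0/5.8 = 5.172.
Difference = 5.172 − 5.000 = 0.172.

0.172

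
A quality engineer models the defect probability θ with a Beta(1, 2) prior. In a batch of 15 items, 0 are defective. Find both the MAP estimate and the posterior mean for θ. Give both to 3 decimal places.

Posterior: Beta(1+0, 2+15) = Beta(1, 17).
Since α = 1 ≤ 1 and β > 1, the Beta density is monotone decreasing on [0,1]; the mode is at 0.
Mean = 1/(1+17) = 0.056.

MAP = 0.000, posterior mean = 0.056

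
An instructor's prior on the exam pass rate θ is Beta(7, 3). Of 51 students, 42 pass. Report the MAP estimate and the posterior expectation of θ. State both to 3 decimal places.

MAP: 0.814. Posterior mean: 0.803.

Posterior: Beta(7+42, 3+9) = Beta(49, 12).
Mode = (49−1)/(49+12−2) = 48/59 = 0.814.
Mean = 49/(49+12) = 49/61 = 0.803.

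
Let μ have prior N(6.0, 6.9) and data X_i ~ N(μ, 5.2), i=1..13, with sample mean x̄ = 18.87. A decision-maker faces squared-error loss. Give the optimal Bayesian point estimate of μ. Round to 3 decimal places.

Posterior for μ is Normal. Precision-weighted mean: (1/6.9·6.0 + 13/5.2·18.87) / (1/6.9 + 13/5.2) = 18.165.
A Normal posterior is symmetric, so mode = mean.
Squared-error loss ⇒ the optimal estimator is the posterior mean.

18.165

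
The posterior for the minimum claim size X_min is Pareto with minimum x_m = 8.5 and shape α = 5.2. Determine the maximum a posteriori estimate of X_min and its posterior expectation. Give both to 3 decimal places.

maximum a posteriori estimate = 8.500, posterior expectation = 10.524

The Pareto density is strictly decreasing on [x_m, ∞), so the mode is x_m = 8.500.
Mean = α·x_m/(α−1) = 5.2·8.5/4.2 = 10.524.
The posterior is right-skewed, so the mean exceeds the mode.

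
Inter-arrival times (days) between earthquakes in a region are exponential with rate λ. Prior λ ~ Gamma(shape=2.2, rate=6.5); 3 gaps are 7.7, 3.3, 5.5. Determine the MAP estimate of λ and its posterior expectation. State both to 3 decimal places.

MAP estimate = 0.183, posterior expectation = 0.226

Σ times = 16.5. Posterior: Gamma(shape = 2.2+3 = 5.2, rate = 6.5+16.5 = 23.0).
Mode = (α−1)/β = 4.2/23.0 = 0.183.
Mean = α/β = 5.2/23.0 = 0.226.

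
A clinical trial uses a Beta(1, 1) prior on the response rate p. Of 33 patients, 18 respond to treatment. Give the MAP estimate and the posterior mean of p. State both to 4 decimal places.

MAP = 0.5455, posterior mean = 0.5429

Posterior: Beta(1+18, 1+15) = Beta(19, 16).
Mode = (19−1)/(19+16−2) = 18/33 = 0.5455.
Mean = 19/(19+16) = 19/35 = 0.5429.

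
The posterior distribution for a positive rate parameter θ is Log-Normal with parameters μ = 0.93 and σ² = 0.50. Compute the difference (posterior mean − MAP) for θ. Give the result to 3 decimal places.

1.717

Mode = exp(μ − σ²) = exp(0.43) = 1.537.
Mean = exp(μ + σ²/2) = exp(1.180) = 3.254.
Difference = 3.254 − 1.537 = 1.717.
The mean is pulled above the mode by the posterior's right skew.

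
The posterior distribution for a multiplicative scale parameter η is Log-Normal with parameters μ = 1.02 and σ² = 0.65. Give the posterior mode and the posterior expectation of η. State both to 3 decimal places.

η_MAP = 1.448, E[η|data] = 3.838

Mode = exp(μ − σ²) = exp(0.37) = 1.448.
Mean = exp(μ + σ²/2) = exp(1.345) = 3.838.
The mean is pulled above the mode by the posterior's right skew.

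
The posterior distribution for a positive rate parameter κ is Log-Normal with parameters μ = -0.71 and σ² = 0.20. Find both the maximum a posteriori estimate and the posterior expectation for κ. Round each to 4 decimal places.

κ_MAP = 0.4025, E[κ|data] = 0.5434

Mode = exp(μ − σ²) = exp(-0.91) = 0.4025.
Mean = exp(μ + σ²/2) = exp(-0.610) = 0.5434.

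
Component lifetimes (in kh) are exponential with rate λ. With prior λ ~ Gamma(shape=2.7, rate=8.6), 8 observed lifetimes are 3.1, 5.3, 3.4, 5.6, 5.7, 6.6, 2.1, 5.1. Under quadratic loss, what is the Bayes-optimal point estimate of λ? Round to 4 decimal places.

0.2352

Σ times = 36.9. Posterior: Gamma(shape = 2.7+8 = 10.7, rate = 8.6+36.9 = 45.5).
Mode = (α−1)/β = 9.7/45.5 = 0.2132.
Mean = α/β = 10.7/45.5 = 0.2352.
Quadratic loss ⇒ the optimal estimator is the posterior mean.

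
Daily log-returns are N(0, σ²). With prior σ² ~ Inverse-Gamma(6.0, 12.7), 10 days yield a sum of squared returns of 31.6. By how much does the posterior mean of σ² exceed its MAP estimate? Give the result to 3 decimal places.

Posterior: Inverse-Gamma(shape = 6.0+10/2 = 11.0, scale = 12.7+31.6/2 = 28.5).
Mode = β/(α+1) = 28.5/12.0 = 2.375.
Mean = β/(α−1) = 28.5/10.0 = 2.850.
Difference = 2.850 − 2.375 = 0.475.
Right-skewed posterior ⇒ mode < mean.

0.475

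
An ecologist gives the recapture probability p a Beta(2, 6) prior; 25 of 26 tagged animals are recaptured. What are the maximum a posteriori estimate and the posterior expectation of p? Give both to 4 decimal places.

Posterior: Beta(2+25, 6+1) = Beta(27, 7).
Mode = (27−1)/(27+7−2) = 26/32 = 0.8125.
Mean = 27/(27+7) = 27/34 = 0.7941.
Left-skewed posterior ⇒ mean < mode.

p_MAP = 0.8125, E[p|data] = 0.7941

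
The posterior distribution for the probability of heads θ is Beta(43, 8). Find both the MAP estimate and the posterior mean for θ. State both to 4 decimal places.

Mode = (43−1)/(43+8−2) = 42/49 = 0.8571.
Mean = 43/(43+8) = 43/51 = 0.8431.

θ_MAP = 0.8571, E[θ|data] = 0.8431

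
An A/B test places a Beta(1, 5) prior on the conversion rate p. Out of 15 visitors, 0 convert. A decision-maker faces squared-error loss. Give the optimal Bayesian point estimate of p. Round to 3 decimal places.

0.048

Posterior: Beta(1+0, 5+15) = Beta(1, 20).
Since α = 1 ≤ 1 and β > 1, the Beta density is monotone decreasing on [0,1]; the mode is at 0.
Mean = 1/(1+20) = 0.048.
Squared-error loss ⇒ the optimal estimator is the posterior mean.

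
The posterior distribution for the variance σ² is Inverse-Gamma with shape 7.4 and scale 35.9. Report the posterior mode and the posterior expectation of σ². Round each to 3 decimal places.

Mode = β/(α+1) = 35.9/8.4 = 4.274.
Mean = β/(α−1) = 35.9/6.4 = 5.609.
The mean is pulled above the mode by the posterior's right skew.

posterior mode = 4.274, posterior expectation = 5.609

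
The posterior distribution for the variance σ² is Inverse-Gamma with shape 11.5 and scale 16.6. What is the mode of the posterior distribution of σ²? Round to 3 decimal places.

1.328

Mode = β/(α+1) = 16.6/12.5 = 1.328.
Mean = β/(α−1) = 16.6/10.5 = 1.581.
This is the posterior mode — the MAP estimate.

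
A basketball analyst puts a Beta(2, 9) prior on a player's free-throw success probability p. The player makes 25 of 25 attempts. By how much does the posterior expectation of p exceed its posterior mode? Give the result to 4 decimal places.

Posterior: Beta(2+25, 9+0) = Beta(27, 9).
Mode = (27−1)/(27+9−2) = 26/34 = 0.7647.
Mean = 27/(27+9) = 27/36 = 0.7500.
Difference = 0.7500 − 0.7647 = -0.0147.
Mode > mean: the posterior has a left tail.

-0.0147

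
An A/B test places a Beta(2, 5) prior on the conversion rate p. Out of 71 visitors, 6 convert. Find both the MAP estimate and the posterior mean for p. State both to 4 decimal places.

Posterior: Beta(2+6, 5+65) = Beta(8, 70).
Mode = (8−1)/(8+70−2) = 7/76 = 0.0921.
Mean = 8/(8+70) = 8/78 = 0.1026.

MAP = 0.0921, posterior mean = 0.1026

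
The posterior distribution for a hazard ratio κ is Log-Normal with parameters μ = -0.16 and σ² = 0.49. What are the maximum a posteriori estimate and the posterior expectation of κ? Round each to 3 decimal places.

MAP = 0.522; posterior mean = 1.089

Mode = exp(μ − σ²) = exp(-0.65) = 0.522.
Mean = exp(μ + σ²/2) = exp(0.085) = 1.089.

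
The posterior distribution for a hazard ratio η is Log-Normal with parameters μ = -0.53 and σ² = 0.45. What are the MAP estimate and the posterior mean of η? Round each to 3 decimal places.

MAP = 0.375; posterior mean = 0.737

Mode = exp(μ − σ²) = exp(-0.98) = 0.375.
Mean = exp(μ + σ²/2) = exp(-0.305) = 0.737.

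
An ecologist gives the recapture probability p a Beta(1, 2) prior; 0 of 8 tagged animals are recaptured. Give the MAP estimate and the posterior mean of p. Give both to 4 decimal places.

Posterior: Beta(1+0, 2+8) = Beta(1, 10).
Since α = 1 ≤ 1 and β > 1, the Beta density is monotone decreasing on [0,1]; the mode is at 0.
Mean = 1/(1+10) = 0.0909.
Right-skewed posterior ⇒ mode < mean.

p_MAP = 0.0000, E[p|data] = 0.0909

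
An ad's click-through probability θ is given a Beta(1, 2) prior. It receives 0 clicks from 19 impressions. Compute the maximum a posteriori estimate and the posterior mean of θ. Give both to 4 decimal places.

Posterior: Beta(1+0, 2+19) = Beta(1, 21).
Since α = 1 ≤ 1 and β > 1, the Beta density is monotone decreasing on [0,1]; the mode is at 0.
Mean = 1/(1+21) = 0.0455.

θ_MAP = 0.0000, E[θ|data] = 0.0455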